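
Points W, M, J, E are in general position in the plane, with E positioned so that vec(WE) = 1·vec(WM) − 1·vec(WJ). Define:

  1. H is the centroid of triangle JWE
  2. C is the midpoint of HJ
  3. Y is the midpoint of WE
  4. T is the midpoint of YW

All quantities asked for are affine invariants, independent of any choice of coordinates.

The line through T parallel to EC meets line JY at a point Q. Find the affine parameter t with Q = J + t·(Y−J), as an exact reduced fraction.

Assign W = (0, 0), M = (1, 0), J = (0, 1), E = (1, -1) — the answer is frame-independent, so this choice is without loss of generality.
1. H is the centroid of triangle JWE ⇒ H = (1/3, 0)
2. C is the midpoint of HJ ⇒ C = (1/6, 1/2)
3. Y is the midpoint of WE ⇒ Y = (1/2, -1/2)
4. T is the midpoint of YW ⇒ T = (1/4, -1/4)
through T parallel to EC: direction (-5/6, 3/2); meets JY at Q = (2/3, -1)
Q = J + t·(Y−J) with t = 4/3

t = 4/3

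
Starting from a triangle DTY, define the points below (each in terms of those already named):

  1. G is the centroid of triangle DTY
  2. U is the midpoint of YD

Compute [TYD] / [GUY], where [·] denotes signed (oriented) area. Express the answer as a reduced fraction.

Assign D = (0, 0), T = (1, 0), Y = (0, 1) — the answer is frame-independent, so this choice is without loss of generality.
1. G is the centroid of triangle DTY ⇒ G = (1/3, 1/3)
2. U is the midpoint of YD ⇒ U = (0, 1/2)
2·[TYD] = 1, 2·[GUY] = -1/6
[TYD]:[GUY] = 1:-1/6 = -6

[TYD]:[GUY] = -6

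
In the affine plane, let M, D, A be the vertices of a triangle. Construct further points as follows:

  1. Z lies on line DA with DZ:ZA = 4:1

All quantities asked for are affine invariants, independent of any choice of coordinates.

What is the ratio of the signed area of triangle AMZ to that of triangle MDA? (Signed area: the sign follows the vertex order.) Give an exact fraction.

[AMZ]:[MDA] = 1/5

Assign M = (0, 0), D = (1, 0), A = (0, 1) — the answer is frame-independent, so this choice is without loss of generality.
1. Z lies on line DA with DZ:ZA = 4:1 ⇒ Z = (1/5, 4/5)
2·[AMZ] = 1/5, 2·[MDA] = 1
[AMZ]:[MDA] = 1/5:1 = 1/5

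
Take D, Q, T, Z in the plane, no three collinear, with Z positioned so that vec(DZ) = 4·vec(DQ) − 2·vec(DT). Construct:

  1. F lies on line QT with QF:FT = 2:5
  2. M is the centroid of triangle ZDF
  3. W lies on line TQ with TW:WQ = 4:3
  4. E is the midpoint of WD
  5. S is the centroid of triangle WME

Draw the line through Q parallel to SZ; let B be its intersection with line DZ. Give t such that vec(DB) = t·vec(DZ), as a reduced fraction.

Assign D = (0, 0), Q = (1, 0), T = (0, 1), Z = (4, -2) — the answer is frame-independent, so this choice is without loss of generality.
1. F lies on line QT with QF:FT = 2:5 ⇒ F = (5/7, 2/7)
2. M is the centroid of triangle ZDF ⇒ M = (11/7, -4/7)
3. W lies on line TQ with TW:WQ = 4:3 ⇒ W = (4/7, 3/7)
4. E is the midpoint of WD ⇒ E = (2/7, 3/14)
5. S is the centroid of triangle WME ⇒ S = (17/21, 1/42)
through Q parallel to SZ: direction (67/21, -85/42); meets DZ at B = (85/18, -85/36)
B = D + t·(Z−D) with t = 85/72

t = 85/72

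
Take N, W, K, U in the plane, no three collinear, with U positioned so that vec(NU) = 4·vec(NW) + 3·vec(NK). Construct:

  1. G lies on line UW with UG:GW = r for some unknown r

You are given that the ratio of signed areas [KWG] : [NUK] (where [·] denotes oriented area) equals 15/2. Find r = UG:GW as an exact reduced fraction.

r = -4/5

Assign N = (0, 0), W = (1, 0), K = (0, 1), U = (4, 3) — the answer is frame-independent, so this choice is without loss of generality.
1. With UG:GW = r, write λ = r/(r+1) so G = U + λ·(W−U); G is affine-linear in λ
Every point depending on G is an affine combination of G and λ-independent points, so each such coordinate is linear in λ; the λ² term in each signed area is a multiple of (W−U)×(W−U) = 0, so 2·[KWG] and 2·[NUK] are each linear in λ. Evaluating at λ=0 and λ=1:
  2·[KWG] = -6·λ + 6,   2·[NUK] = 4
So [KWG]:[NUK] = (-6·λ + 6) / (4). Setting this equal to 15/2:
  -6·λ + 6 = 15/2·(4)  ⇒  λ = -4
Then r = λ/(1−λ) = (-4)/(5) = -4/5. Check: with r = -4/5, G = (16, 15) and [KWG]:[NUK] = 15/2 as required.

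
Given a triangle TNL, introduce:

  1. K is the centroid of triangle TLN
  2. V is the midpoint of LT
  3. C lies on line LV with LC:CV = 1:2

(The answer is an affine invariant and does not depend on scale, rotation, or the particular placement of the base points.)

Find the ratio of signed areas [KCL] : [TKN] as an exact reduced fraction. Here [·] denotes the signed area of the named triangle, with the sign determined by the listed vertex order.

Set T = (0, 0), N = (1, 0), L = (0, 1); any affine frame gives the same invariant.
1. K is the centroid of triangle TLN ⇒ K = (1/3, 1/3)
2. V is the midpoint of LT ⇒ V = (0, 1/2)
3. C lies on line LV with LC:CV = 1:2 ⇒ C = (0, 5/6)
2·[KCL] = -1/18, 2·[TKN] = -1/3
[KCL]:[TKN] = -1/18:-1/3 = 1/6

[KCL]:[TKN] = 1/6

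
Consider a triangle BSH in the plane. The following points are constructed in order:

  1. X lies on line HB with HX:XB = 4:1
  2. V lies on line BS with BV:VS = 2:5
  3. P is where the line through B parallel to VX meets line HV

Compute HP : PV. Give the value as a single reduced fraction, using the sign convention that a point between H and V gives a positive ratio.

Set B = (0, 0), S = (1, 0), H = (0, 1); any affine frame gives the same invariant.
1. X lies on line HB with HX:XB = 4:1 ⇒ X = (0, 1/5)
2. V lies on line BS with BV:VS = 2:5 ⇒ V = (2/7, 0)
3. P is where the line through B parallel to VX meets line HV ⇒ P = (5/14, -1/4)
P = H + t·(V−H) with t = 5/4, so HP:PV = t:(1−t) = 5/4:-1/4

HP:PV = -5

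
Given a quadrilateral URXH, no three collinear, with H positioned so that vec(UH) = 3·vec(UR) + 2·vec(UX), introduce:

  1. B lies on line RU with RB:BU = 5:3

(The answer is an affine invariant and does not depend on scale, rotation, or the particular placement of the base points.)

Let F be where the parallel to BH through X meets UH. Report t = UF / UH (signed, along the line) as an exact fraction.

t = -7/2

Assign U = (0, 0), R = (1, 0), X = (0, 1), H = (3, 2) — the answer is frame-independent, so this choice is without loss of generality.
1. B lies on line RU with RB:BU = 5:3 ⇒ B = (3/8, 0)
through X parallel to BH: direction (21/8, 2); meets UH at F = (-21/2, -7)
F = U + t·(H−U) with t = -7/2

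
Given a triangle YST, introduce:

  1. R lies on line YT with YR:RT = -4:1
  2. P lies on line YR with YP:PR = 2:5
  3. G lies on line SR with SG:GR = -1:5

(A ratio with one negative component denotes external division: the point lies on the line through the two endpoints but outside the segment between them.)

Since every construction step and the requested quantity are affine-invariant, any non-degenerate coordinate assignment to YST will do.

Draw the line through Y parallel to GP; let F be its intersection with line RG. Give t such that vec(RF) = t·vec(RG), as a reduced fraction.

Assign Y = (0, 0), S = (1, 0), T = (0, 1) — the answer is frame-independent, so this choice is without loss of generality.
1. R lies on line YT with YR:RT = -4:1 ⇒ R = (0, 4/3)
2. P lies on line YR with YP:PR = 2:5 ⇒ P = (0, 8/21)
3. G lies on line SR with SG:GR = -1:5 ⇒ G = (5/4, -1/3)
through Y parallel to GP: direction (-5/4, 5/7); meets RG at F = (7/4, -1)
F = R + t·(G−R) with t = 7/5

t = 7/5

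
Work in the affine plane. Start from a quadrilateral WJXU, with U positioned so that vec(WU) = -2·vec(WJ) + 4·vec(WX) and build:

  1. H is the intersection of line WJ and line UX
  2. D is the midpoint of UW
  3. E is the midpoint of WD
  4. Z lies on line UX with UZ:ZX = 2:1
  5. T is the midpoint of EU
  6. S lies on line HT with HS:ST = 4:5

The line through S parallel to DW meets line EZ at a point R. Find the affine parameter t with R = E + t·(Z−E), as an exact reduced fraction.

Assign W = (0, 0), J = (1, 0), X = (0, 1), U = (-2, 4) — the answer is frame-independent, so this choice is without loss of generality.
1. H is the intersection of line WJ and line UX ⇒ H = (2/3, 0)
2. D is the midpoint of UW ⇒ D = (-1, 2)
3. E is the midpoint of WD ⇒ E = (-1/2, 1)
4. Z lies on line UX with UZ:ZX = 2:1 ⇒ Z = (-2/3, 2)
5. T is the midpoint of EU ⇒ T = (-5/4, 5/2)
6. S lies on line HT with HS:ST = 4:5 ⇒ S = (-5/27, 10/9)
through S parallel to DW: direction (1, -2); meets EZ at R = (-37/54, 19/9)
R = E + t·(Z−E) with t = 10/9

t = 10/9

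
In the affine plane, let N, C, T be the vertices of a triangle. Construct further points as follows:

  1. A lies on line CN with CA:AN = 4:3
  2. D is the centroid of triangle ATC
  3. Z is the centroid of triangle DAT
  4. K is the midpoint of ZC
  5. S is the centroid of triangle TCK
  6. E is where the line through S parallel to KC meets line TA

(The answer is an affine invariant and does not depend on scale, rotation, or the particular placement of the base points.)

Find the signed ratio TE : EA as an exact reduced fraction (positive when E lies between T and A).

Set N = (0, 0), C = (1, 0), T = (0, 1); any affine frame gives the same invariant.
1. A lies on line CN with CA:AN = 4:3 ⇒ A = (3/7, 0)
2. D is the centroid of triangle ATC ⇒ D = (10/21, 1/3)
3. Z is the centroid of triangle DAT ⇒ Z = (19/63, 4/9)
4. K is the midpoint of ZC ⇒ K = (41/63, 2/9)
5. S is the centroid of triangle TCK ⇒ S = (104/189, 11/27)
6. E is where the line through S parallel to KC meets line TA ⇒ E = (1/7, 2/3)
E = T + t·(A−T) with t = 1/3, so TE:EA = t:(1−t) = 1/3:2/3

TE:EA = 1/2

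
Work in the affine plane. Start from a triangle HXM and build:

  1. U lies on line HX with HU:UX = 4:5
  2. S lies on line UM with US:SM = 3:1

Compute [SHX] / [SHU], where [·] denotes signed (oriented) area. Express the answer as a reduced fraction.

Choose coordinates H = (0, 0), X = (1, 0), M = (0, 1).
1. U lies on line HX with HU:UX = 4:5 ⇒ U = (4/9, 0)
2. S lies on line UM with US:SM = 3:1 ⇒ S = (1/9, 3/4)
2·[SHX] = 3/4, 2·[SHU] = 1/3
[SHX]:[SHU] = 3/4:1/3 = 9/4

[SHX]:[SHU] = 9/4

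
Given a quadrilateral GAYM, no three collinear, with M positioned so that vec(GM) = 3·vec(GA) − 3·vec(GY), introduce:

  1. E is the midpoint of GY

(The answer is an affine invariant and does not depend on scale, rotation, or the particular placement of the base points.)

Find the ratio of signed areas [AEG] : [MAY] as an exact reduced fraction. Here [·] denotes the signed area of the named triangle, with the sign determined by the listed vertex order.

Assign G = (0, 0), A = (1, 0), Y = (0, 1), M = (3, -3) — the answer is frame-independent, so this choice is without loss of generality.
1. E is the midpoint of GY ⇒ E = (0, 1/2)
2·[AEG] = 1/2, 2·[MAY] = 1
[AEG]:[MAY] = 1/2:1 = 1/2

[AEG]:[MAY] = 1/2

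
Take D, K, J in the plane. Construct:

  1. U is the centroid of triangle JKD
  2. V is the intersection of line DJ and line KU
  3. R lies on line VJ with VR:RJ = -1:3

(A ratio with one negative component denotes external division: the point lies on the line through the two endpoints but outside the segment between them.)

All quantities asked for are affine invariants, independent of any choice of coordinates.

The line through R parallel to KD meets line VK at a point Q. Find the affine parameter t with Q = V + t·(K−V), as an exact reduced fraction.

Work in coordinates with D = (0, 0), K = (1, 0), J = (0, 1).
1. U is the centroid of triangle JKD ⇒ U = (1/3, 1/3)
2. V is the intersection of line DJ and line KU ⇒ V = (0, 1/2)
3. R lies on line VJ with VR:RJ = -1:3 ⇒ R = (0, 1/4)
through R parallel to KD: direction (-1, 0); meets VK at Q = (1/2, 1/4)
Q = V + t·(K−V) with t = 1/2

t = 1/2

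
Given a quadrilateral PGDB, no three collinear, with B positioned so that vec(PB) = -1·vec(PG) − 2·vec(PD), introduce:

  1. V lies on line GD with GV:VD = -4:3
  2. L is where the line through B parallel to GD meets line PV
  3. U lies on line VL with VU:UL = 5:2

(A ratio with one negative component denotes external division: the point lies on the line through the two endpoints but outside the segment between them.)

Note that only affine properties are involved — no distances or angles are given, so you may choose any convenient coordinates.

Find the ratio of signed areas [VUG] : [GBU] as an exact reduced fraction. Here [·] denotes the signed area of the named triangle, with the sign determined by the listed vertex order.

Choose coordinates P = (0, 0), G = (1, 0), D = (0, 1), B = (-1, -2).
1. V lies on line GD with GV:VD = -4:3 ⇒ V = (-3, 4)
2. L is where the line through B parallel to GD meets line PV ⇒ L = (9, -12)
3. U lies on line VL with VU:UL = 5:2 ⇒ U = (39/7, -52/7)
2·[VUG] = 80/7, 2·[GBU] = 24
[VUG]:[GBU] = 80/7:24 = 10/21

[VUG]:[GBU] = 10/21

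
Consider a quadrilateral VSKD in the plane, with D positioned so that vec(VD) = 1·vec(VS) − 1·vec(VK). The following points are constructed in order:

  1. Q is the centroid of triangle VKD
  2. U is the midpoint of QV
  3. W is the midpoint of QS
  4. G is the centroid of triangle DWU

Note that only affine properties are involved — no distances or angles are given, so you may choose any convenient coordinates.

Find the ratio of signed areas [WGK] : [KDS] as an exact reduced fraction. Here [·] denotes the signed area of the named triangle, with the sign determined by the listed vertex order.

Set V = (0, 0), S = (1, 0), K = (0, 1), D = (1, -1); any affine frame gives the same invariant.
1. Q is the centroid of triangle VKD ⇒ Q = (1/3, 0)
2. U is the midpoint of QV ⇒ U = (1/6, 0)
3. W is the midpoint of QS ⇒ W = (2/3, 0)
4. G is the centroid of triangle DWU ⇒ G = (11/18, -1/3)
2·[WGK] = -5/18, 2·[KDS] = 1
[WGK]:[KDS] = -5/18:1 = -5/18

[WGK]:[KDS] = -5/18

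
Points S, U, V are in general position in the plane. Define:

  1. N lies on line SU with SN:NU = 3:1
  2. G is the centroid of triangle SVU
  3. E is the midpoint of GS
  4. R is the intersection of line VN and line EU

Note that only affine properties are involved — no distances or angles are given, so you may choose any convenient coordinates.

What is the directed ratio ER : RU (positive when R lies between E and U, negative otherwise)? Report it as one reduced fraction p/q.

Set S = (0, 0), U = (1, 0), V = (0, 1); any affine frame gives the same invariant.
1. N lies on line SU with SN:NU = 3:1 ⇒ N = (3/4, 0)
2. G is the centroid of triangle SVU ⇒ G = (1/3, 1/3)
3. E is the midpoint of GS ⇒ E = (1/6, 1/6)
4. R is the intersection of line VN and line EU ⇒ R = (12/17, 1/17)
R = E + t·(U−E) with t = 11/17, so ER:RU = t:(1−t) = 11/17:6/17

ER:RU = 11/6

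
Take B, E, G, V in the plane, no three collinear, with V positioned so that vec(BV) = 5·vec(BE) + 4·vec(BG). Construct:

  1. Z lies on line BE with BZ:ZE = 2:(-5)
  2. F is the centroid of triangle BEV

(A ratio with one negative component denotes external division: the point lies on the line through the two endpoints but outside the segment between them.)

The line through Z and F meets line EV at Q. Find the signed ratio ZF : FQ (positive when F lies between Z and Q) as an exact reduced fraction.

ZF:FQ = 4

Set B = (0, 0), E = (1, 0), G = (0, 1), V = (5, 4); any affine frame gives the same invariant.
1. Z lies on line BE with BZ:ZE = 2:(-5) ⇒ Z = (-2/3, 0)
2. F is the centroid of triangle BEV ⇒ F = (2, 4/3)
line ZF meets EV at Q = (8/3, 5/3)
F = Z + t·(Q−Z) with t = 4/5, so ZF:FQ = 4/5:1/5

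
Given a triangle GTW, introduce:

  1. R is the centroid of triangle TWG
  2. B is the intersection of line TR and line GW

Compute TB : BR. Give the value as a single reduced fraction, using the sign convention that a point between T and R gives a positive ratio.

TB:BR = -3

Choose coordinates G = (0, 0), T = (1, 0), W = (0, 1).
1. R is the centroid of triangle TWG ⇒ R = (1/3, 1/3)
2. B is the intersection of line TR and line GW ⇒ B = (0, 1/2)
B = T + t·(R−T) with t = 3/2, so TB:BR = t:(1−t) = 3/2:-1/2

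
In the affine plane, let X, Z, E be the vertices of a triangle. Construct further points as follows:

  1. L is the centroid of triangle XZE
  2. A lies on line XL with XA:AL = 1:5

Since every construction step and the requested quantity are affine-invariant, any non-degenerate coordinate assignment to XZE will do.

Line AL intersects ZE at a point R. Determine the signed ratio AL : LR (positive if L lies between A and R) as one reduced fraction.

Work in coordinates with X = (0, 0), Z = (1, 0), E = (0, 1).
1. L is the centroid of triangle XZE ⇒ L = (1/3, 1/3)
2. A lies on line XL with XA:AL = 1:5 ⇒ A = (1/18, 1/18)
line AL meets ZE at R = (1/2, 1/2)
L = A + t·(R−A) with t = 5/8, so AL:LR = 5/8:3/8

AL:LR = 5/3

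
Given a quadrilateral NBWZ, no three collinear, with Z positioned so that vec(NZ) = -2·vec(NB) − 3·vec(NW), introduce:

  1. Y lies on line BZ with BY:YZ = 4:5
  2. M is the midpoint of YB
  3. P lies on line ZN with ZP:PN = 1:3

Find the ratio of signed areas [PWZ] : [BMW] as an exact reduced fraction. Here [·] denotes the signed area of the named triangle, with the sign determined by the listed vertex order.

[PWZ]:[BMW] = -3/8

Assign N = (0, 0), B = (1, 0), W = (0, 1), Z = (-2, -3) — the answer is frame-independent, so this choice is without loss of generality.
1. Y lies on line BZ with BY:YZ = 4:5 ⇒ Y = (-1/3, -4/3)
2. M is the midpoint of YB ⇒ M = (1/3, -2/3)
3. P lies on line ZN with ZP:PN = 1:3 ⇒ P = (-3/2, -9/4)
2·[PWZ] = 1/2, 2·[BMW] = -4/3
[PWZ]:[BMW] = 1/2:-4/3 = -3/8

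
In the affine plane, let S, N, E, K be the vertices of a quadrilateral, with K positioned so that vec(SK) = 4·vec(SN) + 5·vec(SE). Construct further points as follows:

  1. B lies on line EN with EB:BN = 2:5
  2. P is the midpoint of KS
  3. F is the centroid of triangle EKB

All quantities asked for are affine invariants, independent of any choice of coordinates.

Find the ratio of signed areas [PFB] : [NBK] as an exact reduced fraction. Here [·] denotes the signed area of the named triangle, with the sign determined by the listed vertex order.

Choose coordinates S = (0, 0), N = (1, 0), E = (0, 1), K = (4, 5).
1. B lies on line EN with EB:BN = 2:5 ⇒ B = (2/7, 5/7)
2. P is the midpoint of KS ⇒ P = (2, 5/2)
3. F is the centroid of triangle EKB ⇒ F = (10/7, 47/21)
2·[PFB] = 4/7, 2·[NBK] = -40/7
[PFB]:[NBK] = 4/7:-40/7 = -1/10

[PFB]:[NBK] = -1/10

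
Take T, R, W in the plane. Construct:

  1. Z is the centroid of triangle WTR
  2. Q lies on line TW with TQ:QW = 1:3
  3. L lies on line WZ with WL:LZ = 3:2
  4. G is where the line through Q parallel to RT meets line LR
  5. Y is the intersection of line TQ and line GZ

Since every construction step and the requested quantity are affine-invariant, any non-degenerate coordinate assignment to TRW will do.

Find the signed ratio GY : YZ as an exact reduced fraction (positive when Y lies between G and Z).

Choose coordinates T = (0, 0), R = (1, 0), W = (0, 1).
1. Z is the centroid of triangle WTR ⇒ Z = (1/3, 1/3)
2. Q lies on line TW with TQ:QW = 1:3 ⇒ Q = (0, 1/4)
3. L lies on line WZ with WL:LZ = 3:2 ⇒ L = (1/5, 3/5)
4. G is where the line through Q parallel to RT meets line LR ⇒ G = (2/3, 1/4)
5. Y is the intersection of line TQ and line GZ ⇒ Y = (0, 5/12)
Y = G + t·(Z−G) with t = 2, so GY:YZ = t:(1−t) = 2:-1

GY:YZ = -2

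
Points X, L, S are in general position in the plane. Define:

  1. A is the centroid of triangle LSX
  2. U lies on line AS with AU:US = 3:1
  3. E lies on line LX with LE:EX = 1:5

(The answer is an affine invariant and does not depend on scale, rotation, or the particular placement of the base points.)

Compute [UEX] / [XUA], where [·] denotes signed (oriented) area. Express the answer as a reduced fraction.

[UEX]:[XUA] = 25/9

Choose coordinates X = (0, 0), L = (1, 0), S = (0, 1).
1. A is the centroid of triangle LSX ⇒ A = (1/3, 1/3)
2. U lies on line AS with AU:US = 3:1 ⇒ U = (1/12, 5/6)
3. E lies on line LX with LE:EX = 1:5 ⇒ E = (5/6, 0)
2·[UEX] = -25/36, 2·[XUA] = -1/4
[UEX]:[XUA] = -25/36:-1/4 = 25/9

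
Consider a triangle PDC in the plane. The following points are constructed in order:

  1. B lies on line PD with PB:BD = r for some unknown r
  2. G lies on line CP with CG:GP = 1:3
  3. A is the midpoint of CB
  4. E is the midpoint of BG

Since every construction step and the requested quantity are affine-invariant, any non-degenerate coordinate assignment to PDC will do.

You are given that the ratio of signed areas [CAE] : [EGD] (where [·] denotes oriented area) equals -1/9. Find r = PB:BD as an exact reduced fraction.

Assign P = (0, 0), D = (1, 0), C = (0, 1) — the answer is frame-independent, so this choice is without loss of generality.
1. With PB:BD = r, write λ = r/(r+1) so B = P + λ·(D−P); B is affine-linear in λ
2. G lies on line CP with CG:GP = 1:3 ⇒ G = (0, 3/4)
3. A is the midpoint of CB ⇒ A is an affine combination of earlier points and hence also affine-linear in λ
4. E is the midpoint of BG ⇒ E is an affine combination of earlier points and hence also affine-linear in λ
Every point depending on B is an affine combination of B and λ-independent points, so each such coordinate is linear in λ; the λ² term in each signed area is a multiple of (D−P)×(D−P) = 0, so 2·[CAE] and 2·[EGD] are each linear in λ. Evaluating at λ=0 and λ=1:
  2·[CAE] = -1/16·λ,   2·[EGD] = 3/8·λ − 3/8
So [CAE]:[EGD] = (-1/16·λ) / (3/8·λ − 3/8). Setting this equal to -1/9:
  -1/16·λ = -1/9·(3/8·λ − 3/8)  ⇒  λ = -2
Then r = λ/(1−λ) = (-2)/(3) = -2/3. Check: with r = -2/3, B = (-2, 0) and [CAE]:[EGD] = -1/9 as required.

r = -2/3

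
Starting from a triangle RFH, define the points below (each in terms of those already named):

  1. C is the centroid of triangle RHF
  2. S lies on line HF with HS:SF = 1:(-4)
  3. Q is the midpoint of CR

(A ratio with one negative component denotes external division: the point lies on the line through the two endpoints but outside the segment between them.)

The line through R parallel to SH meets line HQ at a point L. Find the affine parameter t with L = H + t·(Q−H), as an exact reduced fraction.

t = 3/2

Assign R = (0, 0), F = (1, 0), H = (0, 1) — the answer is frame-independent, so this choice is without loss of generality.
1. C is the centroid of triangle RHF ⇒ C = (1/3, 1/3)
2. S lies on line HF with HS:SF = 1:(-4) ⇒ S = (-1/3, 4/3)
3. Q is the midpoint of CR ⇒ Q = (1/6, 1/6)
through R parallel to SH: direction (1/3, -1/3); meets HQ at L = (1/4, -1/4)
L = H + t·(Q−H) with t = 3/2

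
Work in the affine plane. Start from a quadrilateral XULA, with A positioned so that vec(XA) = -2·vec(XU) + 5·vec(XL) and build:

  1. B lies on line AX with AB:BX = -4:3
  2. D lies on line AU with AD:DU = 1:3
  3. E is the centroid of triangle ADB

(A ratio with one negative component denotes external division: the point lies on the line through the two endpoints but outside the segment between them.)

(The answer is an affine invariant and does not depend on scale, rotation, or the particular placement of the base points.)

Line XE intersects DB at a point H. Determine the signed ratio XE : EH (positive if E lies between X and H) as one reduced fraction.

Work in coordinates with X = (0, 0), U = (1, 0), L = (0, 1), A = (-2, 5).
1. B lies on line AX with AB:BX = -4:3 ⇒ B = (6, -15)
2. D lies on line AU with AD:DU = 1:3 ⇒ D = (-5/4, 15/4)
3. E is the centroid of triangle ADB ⇒ E = (11/12, -25/12)
line XE meets DB at H = (33/20, -15/4)
E = X + t·(H−X) with t = 5/9, so XE:EH = 5/9:4/9

XE:EH = 5/4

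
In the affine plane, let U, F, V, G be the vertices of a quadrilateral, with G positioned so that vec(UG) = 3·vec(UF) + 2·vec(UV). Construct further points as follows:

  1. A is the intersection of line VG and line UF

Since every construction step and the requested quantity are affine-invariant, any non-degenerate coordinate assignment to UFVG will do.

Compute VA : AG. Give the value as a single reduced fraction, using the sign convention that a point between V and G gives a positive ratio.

VA:AG = -1/2

Choose coordinates U = (0, 0), F = (1, 0), V = (0, 1), G = (3, 2).
1. A is the intersection of line VG and line UF ⇒ A = (-3, 0)
A = V + t·(G−V) with t = -1, so VA:AG = t:(1−t) = -1:2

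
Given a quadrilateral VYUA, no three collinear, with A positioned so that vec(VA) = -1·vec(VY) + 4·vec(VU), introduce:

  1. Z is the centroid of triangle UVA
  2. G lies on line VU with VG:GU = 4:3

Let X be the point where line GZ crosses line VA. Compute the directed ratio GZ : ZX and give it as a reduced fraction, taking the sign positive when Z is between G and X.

GZ:ZX = 5/7

Assign V = (0, 0), Y = (1, 0), U = (0, 1), A = (-1, 4) — the answer is frame-independent, so this choice is without loss of generality.
1. Z is the centroid of triangle UVA ⇒ Z = (-1/3, 5/3)
2. G lies on line VU with VG:GU = 4:3 ⇒ G = (0, 4/7)
line GZ meets VA at X = (-4/5, 16/5)
Z = G + t·(X−G) with t = 5/12, so GZ:ZX = 5/12:7/12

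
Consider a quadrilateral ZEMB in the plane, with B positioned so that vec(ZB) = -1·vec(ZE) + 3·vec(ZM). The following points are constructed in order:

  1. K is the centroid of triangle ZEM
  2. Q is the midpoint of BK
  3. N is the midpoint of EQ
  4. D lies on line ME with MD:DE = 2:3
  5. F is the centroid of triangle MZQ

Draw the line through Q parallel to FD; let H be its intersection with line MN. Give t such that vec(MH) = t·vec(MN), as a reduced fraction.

Assign Z = (0, 0), E = (1, 0), M = (0, 1), B = (-1, 3) — the answer is frame-independent, so this choice is without loss of generality.
1. K is the centroid of triangle ZEM ⇒ K = (1/3, 1/3)
2. Q is the midpoint of BK ⇒ Q = (-1/3, 5/3)
3. N is the midpoint of EQ ⇒ N = (1/3, 5/6)
4. D lies on line ME with MD:DE = 2:3 ⇒ D = (2/5, 3/5)
5. F is the centroid of triangle MZQ ⇒ F = (-1/9, 8/9)
through Q parallel to FD: direction (23/45, -13/45); meets MN at H = (22/3, -8/3)
H = M + t·(N−M) with t = 22

t = 22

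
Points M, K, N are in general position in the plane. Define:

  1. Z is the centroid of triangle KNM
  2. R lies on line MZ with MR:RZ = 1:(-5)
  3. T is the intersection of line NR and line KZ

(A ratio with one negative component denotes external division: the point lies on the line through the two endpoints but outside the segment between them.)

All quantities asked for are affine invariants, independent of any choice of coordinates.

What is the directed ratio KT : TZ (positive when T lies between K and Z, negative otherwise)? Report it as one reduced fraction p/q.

Work in coordinates with M = (0, 0), K = (1, 0), N = (0, 1).
1. Z is the centroid of triangle KNM ⇒ Z = (1/3, 1/3)
2. R lies on line MZ with MR:RZ = 1:(-5) ⇒ R = (-1/12, -1/12)
3. T is the intersection of line NR and line KZ ⇒ T = (-1/27, 14/27)
T = K + t·(Z−K) with t = 14/9, so KT:TZ = t:(1−t) = 14/9:-5/9

KT:TZ = -14/5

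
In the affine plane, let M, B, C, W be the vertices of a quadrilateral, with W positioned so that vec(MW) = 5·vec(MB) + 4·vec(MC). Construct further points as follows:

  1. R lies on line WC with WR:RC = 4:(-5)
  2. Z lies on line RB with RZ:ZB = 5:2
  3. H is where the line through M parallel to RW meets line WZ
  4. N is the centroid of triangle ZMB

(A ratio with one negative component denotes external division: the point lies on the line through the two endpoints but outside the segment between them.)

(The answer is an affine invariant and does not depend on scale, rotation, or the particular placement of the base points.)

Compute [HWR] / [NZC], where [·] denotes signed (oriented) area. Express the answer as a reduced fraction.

Choose coordinates M = (0, 0), B = (1, 0), C = (0, 1), W = (5, 4).
1. R lies on line WC with WR:RC = 4:(-5) ⇒ R = (25, 16)
2. Z lies on line RB with RZ:ZB = 5:2 ⇒ Z = (55/7, 32/7)
3. H is where the line through M parallel to RW meets line WZ ⇒ H = (15/2, 9/2)
4. N is the centroid of triangle ZMB ⇒ N = (62/21, 32/21)
2·[HWR] = -20, 2·[NZC] = 45/7
[HWR]:[NZC] = -20:45/7 = -28/9

[HWR]:[NZC] = -28/9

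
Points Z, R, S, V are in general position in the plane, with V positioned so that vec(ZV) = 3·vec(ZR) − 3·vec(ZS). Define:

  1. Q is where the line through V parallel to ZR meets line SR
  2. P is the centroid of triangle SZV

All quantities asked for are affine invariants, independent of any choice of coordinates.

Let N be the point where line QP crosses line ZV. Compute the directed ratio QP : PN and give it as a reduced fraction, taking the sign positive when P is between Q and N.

QP:PN = 2

Work in coordinates with Z = (0, 0), R = (1, 0), S = (0, 1), V = (3, -3).
1. Q is where the line through V parallel to ZR meets line SR ⇒ Q = (4, -3)
2. P is the centroid of triangle SZV ⇒ P = (1, -2/3)
line QP meets ZV at N = (-1/2, 1/2)
P = Q + t·(N−Q) with t = 2/3, so QP:PN = 2/3:1/3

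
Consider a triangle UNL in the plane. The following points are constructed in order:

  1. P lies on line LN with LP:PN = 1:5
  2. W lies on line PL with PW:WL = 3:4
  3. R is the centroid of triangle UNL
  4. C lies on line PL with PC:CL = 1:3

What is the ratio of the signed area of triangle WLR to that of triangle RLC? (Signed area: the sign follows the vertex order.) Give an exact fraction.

[WLR]:[RLC] = -16/21

Assign U = (0, 0), N = (1, 0), L = (0, 1) — the answer is frame-independent, so this choice is without loss of generality.
1. P lies on line LN with LP:PN = 1:5 ⇒ P = (1/6, 5/6)
2. W lies on line PL with PW:WL = 3:4 ⇒ W = (2/21, 19/21)
3. R is the centroid of triangle UNL ⇒ R = (1/3, 1/3)
4. C lies on line PL with PC:CL = 1:3 ⇒ C = (1/8, 7/8)
2·[WLR] = 2/63, 2·[RLC] = -1/24
[WLR]:[RLC] = 2/63:-1/24 = -16/21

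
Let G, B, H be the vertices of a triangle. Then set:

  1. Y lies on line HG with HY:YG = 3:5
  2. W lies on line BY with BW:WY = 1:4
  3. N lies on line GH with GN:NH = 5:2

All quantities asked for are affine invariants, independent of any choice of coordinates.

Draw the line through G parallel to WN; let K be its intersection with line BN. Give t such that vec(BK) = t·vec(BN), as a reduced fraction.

t = 33

Work in coordinates with G = (0, 0), B = (1, 0), H = (0, 1).
1. Y lies on line HG with HY:YG = 3:5 ⇒ Y = (0, 5/8)
2. W lies on line BY with BW:WY = 1:4 ⇒ W = (4/5, 1/8)
3. N lies on line GH with GN:NH = 5:2 ⇒ N = (0, 5/7)
through G parallel to WN: direction (-4/5, 33/56); meets BN at K = (-32, 165/7)
K = B + t·(N−B) with t = 33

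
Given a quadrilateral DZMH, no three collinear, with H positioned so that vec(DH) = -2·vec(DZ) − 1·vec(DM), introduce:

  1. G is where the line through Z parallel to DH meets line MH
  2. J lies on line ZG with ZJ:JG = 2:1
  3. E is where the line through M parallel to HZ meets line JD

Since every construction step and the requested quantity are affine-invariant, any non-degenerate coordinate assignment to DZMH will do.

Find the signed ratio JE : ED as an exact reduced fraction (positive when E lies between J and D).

Set D = (0, 0), Z = (1, 0), M = (0, 1), H = (-2, -1); any affine frame gives the same invariant.
1. G is where the line through Z parallel to DH meets line MH ⇒ G = (-3, -2)
2. J lies on line ZG with ZJ:JG = 2:1 ⇒ J = (-5/3, -4/3)
3. E is where the line through M parallel to HZ meets line JD ⇒ E = (15/7, 12/7)
E = J + t·(D−J) with t = 16/7, so JE:ED = t:(1−t) = 16/7:-9/7

JE:ED = -16/9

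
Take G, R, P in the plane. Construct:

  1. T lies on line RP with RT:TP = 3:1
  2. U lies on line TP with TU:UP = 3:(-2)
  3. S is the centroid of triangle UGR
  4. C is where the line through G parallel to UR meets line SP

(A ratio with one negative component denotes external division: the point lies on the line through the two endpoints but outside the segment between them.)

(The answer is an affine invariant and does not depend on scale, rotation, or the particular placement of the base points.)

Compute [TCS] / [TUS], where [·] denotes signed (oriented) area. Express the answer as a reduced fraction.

[TCS]:[TUS] = -2/3

Set G = (0, 0), R = (1, 0), P = (0, 1); any affine frame gives the same invariant.
1. T lies on line RP with RT:TP = 3:1 ⇒ T = (1/4, 3/4)
2. U lies on line TP with TU:UP = 3:(-2) ⇒ U = (-1/2, 3/2)
3. S is the centroid of triangle UGR ⇒ S = (1/6, 1/2)
4. C is where the line through G parallel to UR meets line SP ⇒ C = (1/2, -1/2)
2·[TCS] = -1/6, 2·[TUS] = 1/4
[TCS]:[TUS] = -1/6:1/4 = -2/3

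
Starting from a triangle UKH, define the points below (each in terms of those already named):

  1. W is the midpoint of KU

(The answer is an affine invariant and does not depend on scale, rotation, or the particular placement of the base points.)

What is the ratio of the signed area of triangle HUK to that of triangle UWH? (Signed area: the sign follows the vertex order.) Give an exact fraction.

[HUK]:[UWH] = 2

Choose coordinates U = (0, 0), K = (1, 0), H = (0, 1).
1. W is the midpoint of KU ⇒ W = (1/2, 0)
2·[HUK] = 1, 2·[UWH] = 1/2
[HUK]:[UWH] = 1:1/2 = 2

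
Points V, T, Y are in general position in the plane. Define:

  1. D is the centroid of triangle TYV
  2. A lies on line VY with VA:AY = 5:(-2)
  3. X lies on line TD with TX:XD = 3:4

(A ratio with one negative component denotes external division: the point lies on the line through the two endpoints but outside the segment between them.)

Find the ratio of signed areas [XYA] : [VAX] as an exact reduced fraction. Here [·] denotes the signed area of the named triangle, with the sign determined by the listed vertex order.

[XYA]:[VAX] = 2/5

Work in coordinates with V = (0, 0), T = (1, 0), Y = (0, 1).
1. D is the centroid of triangle TYV ⇒ D = (1/3, 1/3)
2. A lies on line VY with VA:AY = 5:(-2) ⇒ A = (0, 5/3)
3. X lies on line TD with TX:XD = 3:4 ⇒ X = (5/7, 1/7)
2·[XYA] = -10/21, 2·[VAX] = -25/21
[XYA]:[VAX] = -10/21:-25/21 = 2/5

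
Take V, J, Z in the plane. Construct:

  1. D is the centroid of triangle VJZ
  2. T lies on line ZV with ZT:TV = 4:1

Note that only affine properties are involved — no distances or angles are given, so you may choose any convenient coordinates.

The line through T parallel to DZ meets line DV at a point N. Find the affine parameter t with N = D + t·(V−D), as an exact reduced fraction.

Assign V = (0, 0), J = (1, 0), Z = (0, 1) — the answer is frame-independent, so this choice is without loss of generality.
1. D is the centroid of triangle VJZ ⇒ D = (1/3, 1/3)
2. T lies on line ZV with ZT:TV = 4:1 ⇒ T = (0, 1/5)
through T parallel to DZ: direction (-1/3, 2/3); meets DV at N = (1/15, 1/15)
N = D + t·(V−D) with t = 4/5

t = 4/5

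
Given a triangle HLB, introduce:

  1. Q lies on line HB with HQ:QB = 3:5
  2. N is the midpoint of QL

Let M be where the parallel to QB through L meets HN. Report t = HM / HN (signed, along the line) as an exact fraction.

Assign H = (0, 0), L = (1, 0), B = (0, 1) — the answer is frame-independent, so this choice is without loss of generality.
1. Q lies on line HB with HQ:QB = 3:5 ⇒ Q = (0, 3/8)
2. N is the midpoint of QL ⇒ N = (1/2, 3/16)
through L parallel to QB: direction (0, 5/8); meets HN at M = (1, 3/8)
M = H + t·(N−H) with t = 2

t = 2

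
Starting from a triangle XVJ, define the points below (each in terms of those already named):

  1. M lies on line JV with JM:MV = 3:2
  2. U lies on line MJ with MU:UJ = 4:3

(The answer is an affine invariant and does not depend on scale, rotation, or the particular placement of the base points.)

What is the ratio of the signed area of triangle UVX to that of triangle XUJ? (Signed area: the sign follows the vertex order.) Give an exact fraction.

[UVX]:[XUJ] = -26/9

Choose coordinates X = (0, 0), V = (1, 0), J = (0, 1).
1. M lies on line JV with JM:MV = 3:2 ⇒ M = (3/5, 2/5)
2. U lies on line MJ with MU:UJ = 4:3 ⇒ U = (9/35, 26/35)
2·[UVX] = -26/35, 2·[XUJ] = 9/35
[UVX]:[XUJ] = -26/35:9/35 = -26/9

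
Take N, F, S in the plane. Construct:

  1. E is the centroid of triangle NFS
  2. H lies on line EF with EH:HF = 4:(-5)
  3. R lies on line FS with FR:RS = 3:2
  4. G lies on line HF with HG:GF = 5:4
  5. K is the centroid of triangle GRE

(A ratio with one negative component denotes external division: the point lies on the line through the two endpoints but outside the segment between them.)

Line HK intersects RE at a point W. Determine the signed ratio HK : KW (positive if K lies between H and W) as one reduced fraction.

HK:KW = 97/11

Assign N = (0, 0), F = (1, 0), S = (0, 1) — the answer is frame-independent, so this choice is without loss of generality.
1. E is the centroid of triangle NFS ⇒ E = (1/3, 1/3)
2. H lies on line EF with EH:HF = 4:(-5) ⇒ H = (-7/3, 5/3)
3. R lies on line FS with FR:RS = 3:2 ⇒ R = (2/5, 3/5)
4. G lies on line HF with HG:GF = 5:4 ⇒ G = (-13/27, 20/27)
5. K is the centroid of triangle GRE ⇒ K = (34/405, 226/405)
line HK meets RE at W = (521/1455, 629/1455)
K = H + t·(W−H) with t = 97/108, so HK:KW = 97/108:11/108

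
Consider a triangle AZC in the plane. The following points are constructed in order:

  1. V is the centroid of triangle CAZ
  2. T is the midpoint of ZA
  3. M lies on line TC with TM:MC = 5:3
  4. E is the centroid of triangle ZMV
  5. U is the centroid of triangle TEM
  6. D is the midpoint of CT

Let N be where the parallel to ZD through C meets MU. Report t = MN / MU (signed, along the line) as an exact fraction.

Set A = (0, 0), Z = (1, 0), C = (0, 1); any affine frame gives the same invariant.
1. V is the centroid of triangle CAZ ⇒ V = (1/3, 1/3)
2. T is the midpoint of ZA ⇒ T = (1/2, 0)
3. M lies on line TC with TM:MC = 5:3 ⇒ M = (3/16, 5/8)
4. E is the centroid of triangle ZMV ⇒ E = (73/144, 23/72)
5. U is the centroid of triangle TEM ⇒ U = (43/108, 17/54)
6. D is the midpoint of CT ⇒ D = (1/4, 1/2)
through C parallel to ZD: direction (-3/4, 1/2); meets MU at N = (-27/220, 119/110)
N = M + t·(U−M) with t = -81/55

t = -81/55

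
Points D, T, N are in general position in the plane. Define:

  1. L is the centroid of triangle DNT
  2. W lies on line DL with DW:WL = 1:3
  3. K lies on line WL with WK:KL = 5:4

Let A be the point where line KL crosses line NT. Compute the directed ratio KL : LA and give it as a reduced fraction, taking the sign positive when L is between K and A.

Work in coordinates with D = (0, 0), T = (1, 0), N = (0, 1).
1. L is the centroid of triangle DNT ⇒ L = (1/3, 1/3)
2. W lies on line DL with DW:WL = 1:3 ⇒ W = (1/12, 1/12)
3. K lies on line WL with WK:KL = 5:4 ⇒ K = (2/9, 2/9)
line KL meets NT at A = (1/2, 1/2)
L = K + t·(A−K) with t = 2/5, so KL:LA = 2/5:3/5

KL:LA = 2/3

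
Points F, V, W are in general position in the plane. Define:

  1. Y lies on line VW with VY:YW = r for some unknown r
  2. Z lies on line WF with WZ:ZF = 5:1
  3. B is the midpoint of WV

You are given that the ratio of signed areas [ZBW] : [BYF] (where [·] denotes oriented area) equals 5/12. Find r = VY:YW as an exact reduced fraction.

Choose coordinates F = (0, 0), V = (1, 0), W = (0, 1).
1. With VY:YW = r, write λ = r/(r+1) so Y = V + λ·(W−V); Y is affine-linear in λ
2. Z lies on line WF with WZ:ZF = 5:1 ⇒ Z = (0, 1/6)
3. B is the midpoint of WV ⇒ B = (1/2, 1/2)
Every point depending on Y is an affine combination of Y and λ-independent points, so each such coordinate is linear in λ; the λ² term in each signed area is a multiple of (W−V)×(W−V) = 0, so 2·[ZBW] and 2·[BYF] are each linear in λ. Evaluating at λ=0 and λ=1:
  2·[ZBW] = 5/12,   2·[BYF] = λ − 1/2
So [ZBW]:[BYF] = (5/12) / (λ − 1/2). Setting this equal to 5/12:
  5/12 = 5/12·(λ − 1/2)  ⇒  λ = 3/2
Then r = λ/(1−λ) = (3/2)/(-1/2) = -3. Check: with r = -3, Y = (-1/2, 3/2) and [ZBW]:[BYF] = 5/12 as required.

r = -3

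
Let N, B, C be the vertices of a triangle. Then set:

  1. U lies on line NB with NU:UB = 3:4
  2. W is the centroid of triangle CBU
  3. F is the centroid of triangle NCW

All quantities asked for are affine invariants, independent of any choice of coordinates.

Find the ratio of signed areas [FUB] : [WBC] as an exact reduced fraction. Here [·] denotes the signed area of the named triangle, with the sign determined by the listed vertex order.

Work in coordinates with N = (0, 0), B = (1, 0), C = (0, 1).
1. U lies on line NB with NU:UB = 3:4 ⇒ U = (3/7, 0)
2. W is the centroid of triangle CBU ⇒ W = (10/21, 1/3)
3. F is the centroid of triangle NCW ⇒ F = (10/63, 4/9)
2·[FUB] = 16/63, 2·[WBC] = 4/21
[FUB]:[WBC] = 16/63:4/21 = 4/3

[FUB]:[WBC] = 4/3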